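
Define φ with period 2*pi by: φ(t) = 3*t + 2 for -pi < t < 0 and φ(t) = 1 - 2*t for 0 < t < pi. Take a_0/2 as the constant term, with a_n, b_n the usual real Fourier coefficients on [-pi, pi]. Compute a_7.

a_7 = 1/pi ∫_{-pi}^{pi} φ(t) cos(7*t) dt.
Split the integral at the breakpoints.
Integrating by parts (boundary term plus one more integral), an antiderivative of (3*t + 2) cos(7*t) is 3*t*sin(7*t)/7 + 2*sin(7*t)/7 + 3*cos(7*t)/49; evaluating from -pi to 0: ∫_{-pi}^{0} (3*t + 2) cos(7*t) dt = (3/49) - (-3/49) = 6/49.
Integrating by parts (boundary term plus one more integral), an antiderivative of (1 - 2*t) cos(7*t) is -2*t*sin(7*t)/7 + sin(7*t)/7 - 2*cos(7*t)/49; evaluating from 0 to pi: ∫_{0}^{pi} (1 - 2*t) cos(7*t) dt = (2/49) - (-2/49) = 4/49.
Summing the pieces and multiplying by (1/pi) gives a_7 = 10/(49*pi).

10/(49*pi)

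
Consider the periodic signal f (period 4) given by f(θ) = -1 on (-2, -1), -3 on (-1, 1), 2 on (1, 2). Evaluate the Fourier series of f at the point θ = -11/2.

θ = -11/2 differs from θ = -3/2 by -1 full period(s), and the series is 4-periodic.
f is continuous at θ = -3/2 with value -1, so the series converges to -1 there.

-1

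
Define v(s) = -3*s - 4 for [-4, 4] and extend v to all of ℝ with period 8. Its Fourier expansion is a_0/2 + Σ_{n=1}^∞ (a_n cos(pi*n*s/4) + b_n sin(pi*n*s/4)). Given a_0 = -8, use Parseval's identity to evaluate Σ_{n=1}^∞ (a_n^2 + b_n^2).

Parseval: a_0^2/2 + Σ_{n≥1} (a_n^2+b_n^2) = 1/4 ∫_{-4}^{4} v(s)^2 ds = 128.
Subtract a_0^2/2 = 32: Σ (a_n^2+b_n^2) = 96.

96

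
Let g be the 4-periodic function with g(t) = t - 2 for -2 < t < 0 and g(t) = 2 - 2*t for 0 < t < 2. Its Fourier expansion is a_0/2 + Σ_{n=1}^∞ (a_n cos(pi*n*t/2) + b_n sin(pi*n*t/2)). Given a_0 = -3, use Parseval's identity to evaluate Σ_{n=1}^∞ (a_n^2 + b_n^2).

37/6

Parseval: a_0^2/2 + Σ_{n≥1} (a_n^2+b_n^2) = 1/2 ∫_{-2}^{2} g(t)^2 dt = 32/3.
Subtract a_0^2/2 = 9/2: Σ (a_n^2+b_n^2) = 37/6.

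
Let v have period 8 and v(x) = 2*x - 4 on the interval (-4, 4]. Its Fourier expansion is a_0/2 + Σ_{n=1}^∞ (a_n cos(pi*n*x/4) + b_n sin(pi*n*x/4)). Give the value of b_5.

b_5 = 1/4 ∫_{-4}^{4} v(x) sin(5*pi*x/4) dx.
Integrating by parts (boundary term plus one more integral), an antiderivative of (2*x - 4) sin(5*pi*x/4) is -8*x*cos(5*pi*x/4)/(5*pi) + 32*sin(5*pi*x/4)/(25*pi**2) + 16*cos(5*pi*x/4)/(5*pi); evaluating from -4 to 4: ∫_{-4}^{4} (2*x - 4) sin(5*pi*x/4) dx = (16/(5*pi)) - (-48/(5*pi)) = 64/(5*pi).
Hence b_5 = (1/4)·(64/(5*pi)) = 16/(5*pi).

16/(5*pi)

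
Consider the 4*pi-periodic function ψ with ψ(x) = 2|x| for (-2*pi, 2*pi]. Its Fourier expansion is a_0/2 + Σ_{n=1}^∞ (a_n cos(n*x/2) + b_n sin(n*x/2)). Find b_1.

b_1 = (1/(2*pi)) ∫_{-2*pi}^{2*pi} ψ(x) sin(x/2) dx.
ψ is even and sin(x/2) is odd, so the integrand is odd over a symmetric interval and the integral vanishes.

0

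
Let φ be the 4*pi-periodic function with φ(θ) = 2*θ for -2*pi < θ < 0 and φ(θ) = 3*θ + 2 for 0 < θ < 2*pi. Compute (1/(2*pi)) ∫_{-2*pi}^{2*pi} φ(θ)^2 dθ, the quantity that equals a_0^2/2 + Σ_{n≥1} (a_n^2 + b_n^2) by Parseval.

(1/(2*pi)) ∫_{-2*pi}^{2*pi} φ(θ)^2 dθ = (1/(2*pi)) · (8*pi*(3 + 9*pi + 13*pi**2)/3) = 4 + 12*pi + 52*pi**2/3.

4 + 12*pi + 52*pi**2/3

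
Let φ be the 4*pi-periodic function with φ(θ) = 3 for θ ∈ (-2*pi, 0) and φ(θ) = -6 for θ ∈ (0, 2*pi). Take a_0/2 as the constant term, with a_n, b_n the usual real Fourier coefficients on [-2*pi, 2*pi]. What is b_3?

-6/pi

b_3 = (1/(2*pi)) ∫_{-2*pi}^{2*pi} φ(θ) sin(3*θ/2) dθ.
Split the integral at the breakpoints.
Directly, an antiderivative of (3) sin(3*θ/2) is -2*cos(3*θ/2); evaluating from -2*pi to 0: ∫_{-2*pi}^{0} (3) sin(3*θ/2) dθ = (-2) - (2) = -4.
Directly, an antiderivative of (-6) sin(3*θ/2) is 4*cos(3*θ/2); evaluating from 0 to 2*pi: ∫_{0}^{2*pi} (-6) sin(3*θ/2) dθ = (-4) - (4) = -8.
Summing the pieces and multiplying by (1/(2*pi)) gives b_3 = -6/pi.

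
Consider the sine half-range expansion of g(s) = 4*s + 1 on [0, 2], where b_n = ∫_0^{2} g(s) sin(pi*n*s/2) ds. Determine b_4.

b_4 = ∫_0^{2} (4*s + 1) sin(2*pi*s) ds.
Integrating by parts (boundary term plus one more integral), an antiderivative of (4*s + 1) sin(2*pi*s) is -2*s*cos(2*pi*s)/pi + sin(2*pi*s)/pi**2 - cos(2*pi*s)/(2*pi); evaluating from 0 to 2: ∫_{0}^{2} (4*s + 1) sin(2*pi*s) ds = (-9/(2*pi)) - (-1/(2*pi)) = -4/pi.
Hence b_4 = -4/pi.

-4/pi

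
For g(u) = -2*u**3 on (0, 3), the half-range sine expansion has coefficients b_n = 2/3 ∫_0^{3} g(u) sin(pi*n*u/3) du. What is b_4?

-81/(8*pi**3) + 27/pi

b_4 = 2/3 ∫_0^{3} (-2*u**3) sin(4*pi*u/3) du.
Integrating by parts three times (tabular method), an antiderivative of (-2*u**3) sin(4*pi*u/3) is 3*u**3*cos(4*pi*u/3)/(2*pi) - 27*u**2*sin(4*pi*u/3)/(8*pi**2) - 81*u*cos(4*pi*u/3)/(16*pi**3) + 243*sin(4*pi*u/3)/(64*pi**4); evaluating from 0 to 3: ∫_{0}^{3} (-2*u**3) sin(4*pi*u/3) du = (81*(-3 + 8*pi**2)/(16*pi**3)) - (0) = 81*(-3 + 8*pi**2)/(16*pi**3).
Hence b_4 = (2/3)·(81*(-3 + 8*pi**2)/(16*pi**3)) = -81/(8*pi**3) + 27/pi.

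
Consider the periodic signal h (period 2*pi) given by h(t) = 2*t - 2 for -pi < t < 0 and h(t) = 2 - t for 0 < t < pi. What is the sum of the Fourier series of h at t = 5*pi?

-3*pi/2

t = 5*pi differs from t = pi by 2 full period(s), and the series is 2*pi-periodic.
At t = pi the one-sided limits are h(pi^-) = 2 - pi and h(pi^+) = -2*pi - 2.
By Dirichlet's theorem the series converges to their average, [(2 - pi) + (-2*pi - 2)]/2 = -3*pi/2.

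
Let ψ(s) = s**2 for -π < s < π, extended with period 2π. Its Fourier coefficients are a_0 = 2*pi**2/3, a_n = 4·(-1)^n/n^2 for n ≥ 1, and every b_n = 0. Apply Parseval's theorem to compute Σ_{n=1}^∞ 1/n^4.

Parseval: a_0^2/2 + Σ a_n^2 = (1/π) ∫_{-π}^{π} ψ(s)^2 ds = 2*pi**4/5.
Subtract a_0^2/2 = 2*pi**4/9: Σ a_n^2 = 8*pi**4/45.
Since a_n^2 = 16/n^4, Σ 1/n^4 = pi**4/90.

pi**4/90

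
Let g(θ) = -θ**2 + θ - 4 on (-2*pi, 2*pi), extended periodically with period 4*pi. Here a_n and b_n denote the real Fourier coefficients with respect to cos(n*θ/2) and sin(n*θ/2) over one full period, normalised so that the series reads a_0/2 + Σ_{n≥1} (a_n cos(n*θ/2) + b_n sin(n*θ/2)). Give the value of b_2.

-2

b_2 = (1/(2*pi)) ∫_{-2*pi}^{2*pi} g(θ) sin(θ) dθ.
Integrating by parts twice (tabular method), an antiderivative of (-θ**2 + θ - 4) sin(θ) is θ**2*cos(θ) - 2*θ*sin(θ) - θ*cos(θ) + sin(θ) + 2*cos(θ); evaluating from -2*pi to 2*pi: ∫_{-2*pi}^{2*pi} (-θ**2 + θ - 4) sin(θ) dθ = (-2*pi + 2 + 4*pi**2) - (2 + 2*pi + 4*pi**2) = -4*pi.
Hence b_2 = (1/(2*pi))·(-4*pi) = -2.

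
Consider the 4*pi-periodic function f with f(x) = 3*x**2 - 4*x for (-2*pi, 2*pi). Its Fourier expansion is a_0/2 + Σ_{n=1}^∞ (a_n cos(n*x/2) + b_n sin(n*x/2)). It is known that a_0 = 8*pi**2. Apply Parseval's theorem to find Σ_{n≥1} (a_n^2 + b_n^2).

128*pi**2*(5 + 3*pi**2)/15

Parseval: a_0^2/2 + Σ_{n≥1} (a_n^2+b_n^2) = (1/(2*pi)) ∫_{-2*pi}^{2*pi} f(x)^2 dx = 32*pi**2*(20 + 27*pi**2)/15.
Subtract a_0^2/2 = 32*pi**4: Σ (a_n^2+b_n^2) = 128*pi**2*(5 + 3*pi**2)/15.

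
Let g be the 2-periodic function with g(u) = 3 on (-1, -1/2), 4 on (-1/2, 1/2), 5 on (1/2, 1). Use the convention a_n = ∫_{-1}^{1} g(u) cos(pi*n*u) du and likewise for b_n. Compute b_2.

-2/pi

b_2 = ∫_{-1}^{1} g(u) sin(2*pi*u) du.
Split the integral at the breakpoints.
Directly, an antiderivative of (3) sin(2*pi*u) is -3*cos(2*pi*u)/(2*pi); evaluating from -1 to -1/2: ∫_{-1}^{-1/2} (3) sin(2*pi*u) du = (3/(2*pi)) - (-3/(2*pi)) = 3/pi.
Directly, an antiderivative of (4) sin(2*pi*u) is -2*cos(2*pi*u)/pi; evaluating from -1/2 to 1/2: ∫_{-1/2}^{1/2} (4) sin(2*pi*u) du = (2/pi) - (2/pi) = 0.
Directly, an antiderivative of (5) sin(2*pi*u) is -5*cos(2*pi*u)/(2*pi); evaluating from 1/2 to 1: ∫_{1/2}^{1} (5) sin(2*pi*u) du = (-5/(2*pi)) - (5/(2*pi)) = -5/pi.
Summing the pieces gives b_2 = -2/pi.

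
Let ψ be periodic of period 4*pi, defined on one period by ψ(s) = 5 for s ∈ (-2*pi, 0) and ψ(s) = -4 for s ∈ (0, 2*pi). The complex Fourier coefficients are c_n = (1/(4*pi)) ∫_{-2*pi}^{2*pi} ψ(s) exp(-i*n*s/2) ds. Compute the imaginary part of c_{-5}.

-9/(5*pi)

Since ψ is real-valued, Im(c_{-5}) = -(1/(4*pi)) ∫_{-2*pi}^{2*pi} ψ(s) sin(-5*s/2) ds = b_{5}/2.
Split the integral at the breakpoints.
Directly, an antiderivative of (5) sin(-5*s/2) is 2*cos(5*s/2); evaluating from -2*pi to 0: ∫_{-2*pi}^{0} (5) sin(-5*s/2) ds = (2) - (-2) = 4.
Directly, an antiderivative of (-4) sin(-5*s/2) is -8*cos(5*s/2)/5; evaluating from 0 to 2*pi: ∫_{0}^{2*pi} (-4) sin(-5*s/2) ds = (8/5) - (-8/5) = 16/5.
So ∫_{-2*pi}^{2*pi} ψ(s) sin(-5*s/2) ds = 36/5.
Hence Im(c_{-5}) = (-1/(4*pi))·(36/5) = -9/(5*pi).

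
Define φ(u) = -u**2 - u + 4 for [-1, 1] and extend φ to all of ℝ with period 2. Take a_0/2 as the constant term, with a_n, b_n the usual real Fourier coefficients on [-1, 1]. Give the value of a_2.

-1/pi**2

a_2 = ∫_{-1}^{1} φ(u) cos(2*pi*u) du.
Integrating by parts twice (tabular method), an antiderivative of (-u**2 - u + 4) cos(2*pi*u) is -u**2*sin(2*pi*u)/(2*pi) - u*sin(2*pi*u)/(2*pi) - u*cos(2*pi*u)/(2*pi**2) + sin(2*pi*u)/(4*pi**3) + 2*sin(2*pi*u)/pi - cos(2*pi*u)/(4*pi**2); evaluating from -1 to 1: ∫_{-1}^{1} (-u**2 - u + 4) cos(2*pi*u) du = (-3/(4*pi**2)) - (1/(4*pi**2)) = -1/pi**2.
Hence a_2 = -1/pi**2.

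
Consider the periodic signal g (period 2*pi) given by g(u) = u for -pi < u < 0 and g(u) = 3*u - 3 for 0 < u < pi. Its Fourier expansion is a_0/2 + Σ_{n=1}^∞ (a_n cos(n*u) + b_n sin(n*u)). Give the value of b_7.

b_7 = 1/pi ∫_{-pi}^{pi} g(u) sin(7*u) du.
Split the integral at the breakpoints.
Integrating by parts (boundary term plus one more integral), an antiderivative of (u) sin(7*u) is -u*cos(7*u)/7 + sin(7*u)/49; evaluating from -pi to 0: ∫_{-pi}^{0} (u) sin(7*u) du = (0) - (-pi/7) = pi/7.
Integrating by parts (boundary term plus one more integral), an antiderivative of (3*u - 3) sin(7*u) is -3*u*cos(7*u)/7 + 3*sin(7*u)/49 + 3*cos(7*u)/7; evaluating from 0 to pi: ∫_{0}^{pi} (3*u - 3) sin(7*u) du = (-3/7 + 3*pi/7) - (3/7) = -6/7 + 3*pi/7.
Summing the pieces and multiplying by (1/pi) gives b_7 = 2*(-3 + 2*pi)/(7*pi).

2*(-3 + 2*pi)/(7*pi)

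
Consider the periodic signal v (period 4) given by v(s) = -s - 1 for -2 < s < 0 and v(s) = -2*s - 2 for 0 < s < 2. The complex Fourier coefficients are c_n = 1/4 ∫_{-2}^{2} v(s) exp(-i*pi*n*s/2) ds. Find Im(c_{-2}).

3/(2*pi)

Since v is real-valued, Im(c_{-2}) = -1/4 ∫_{-2}^{2} v(s) sin(-pi*s) ds = b_{2}/2.
Split the integral at the breakpoints.
Integrating by parts (boundary term plus one more integral), an antiderivative of (-s - 1) sin(-pi*s) is -s*cos(pi*s)/pi + sin(pi*s)/pi**2 - cos(pi*s)/pi; evaluating from -2 to 0: ∫_{-2}^{0} (-s - 1) sin(-pi*s) ds = (-1/pi) - (1/pi) = -2/pi.
Integrating by parts (boundary term plus one more integral), an antiderivative of (-2*s - 2) sin(-pi*s) is -2*s*cos(pi*s)/pi + 2*sin(pi*s)/pi**2 - 2*cos(pi*s)/pi; evaluating from 0 to 2: ∫_{0}^{2} (-2*s - 2) sin(-pi*s) ds = (-6/pi) - (-2/pi) = -4/pi.
So ∫_{-2}^{2} v(s) sin(-pi*s) ds = -6/pi.
Hence Im(c_{-2}) = (-1/4)·(-6/pi) = 3/(2*pi).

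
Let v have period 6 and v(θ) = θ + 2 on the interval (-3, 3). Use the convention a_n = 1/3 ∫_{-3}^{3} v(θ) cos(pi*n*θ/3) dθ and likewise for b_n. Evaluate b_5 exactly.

b_5 = 1/3 ∫_{-3}^{3} v(θ) sin(5*pi*θ/3) dθ.
Integrating by parts (boundary term plus one more integral), an antiderivative of (θ + 2) sin(5*pi*θ/3) is -3*θ*cos(5*pi*θ/3)/(5*pi) + 9*sin(5*pi*θ/3)/(25*pi**2) - 6*cos(5*pi*θ/3)/(5*pi); evaluating from -3 to 3: ∫_{-3}^{3} (θ + 2) sin(5*pi*θ/3) dθ = (3/pi) - (-3/(5*pi)) = 18/(5*pi).
Hence b_5 = (1/3)·(18/(5*pi)) = 6/(5*pi).

6/(5*pi)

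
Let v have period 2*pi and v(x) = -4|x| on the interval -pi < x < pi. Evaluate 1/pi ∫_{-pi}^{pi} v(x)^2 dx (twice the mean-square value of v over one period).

1/pi ∫_{-pi}^{pi} v(x)^2 dx = 1/pi · (32*pi**3/3) = 32*pi**2/3.

32*pi**2/3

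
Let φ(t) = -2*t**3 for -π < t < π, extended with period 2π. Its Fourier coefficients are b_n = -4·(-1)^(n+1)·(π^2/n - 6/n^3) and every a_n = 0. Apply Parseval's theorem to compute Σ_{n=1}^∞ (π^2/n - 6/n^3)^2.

Parseval: Σ b_n^2 = (1/π) ∫_{-π}^{π} φ(t)^2 dt = 8*pi**6/7.
b_n^2 = 16·(π^2/n - 6/n^3)^2, so the sum equals (8*pi**6/7)/16 = pi**6/14.

pi**6/14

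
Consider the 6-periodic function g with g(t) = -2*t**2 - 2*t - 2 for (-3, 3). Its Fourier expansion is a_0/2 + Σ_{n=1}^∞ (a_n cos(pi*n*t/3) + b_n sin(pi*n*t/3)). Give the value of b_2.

6/pi

b_2 = 1/3 ∫_{-3}^{3} g(t) sin(2*pi*t/3) dt.
Integrating by parts twice (tabular method), an antiderivative of (-2*t**2 - 2*t - 2) sin(2*pi*t/3) is 3*t**2*cos(2*pi*t/3)/pi - 9*t*sin(2*pi*t/3)/pi**2 + 3*t*cos(2*pi*t/3)/pi - 9*sin(2*pi*t/3)/(2*pi**2) - 27*cos(2*pi*t/3)/(2*pi**3) + 3*cos(2*pi*t/3)/pi; evaluating from -3 to 3: ∫_{-3}^{3} (-2*t**2 - 2*t - 2) sin(2*pi*t/3) dt = (-27/(2*pi**3) + 39/pi) - (-27/(2*pi**3) + 21/pi) = 18/pi.
Hence b_2 = (1/3)·(18/pi) = 6/pi.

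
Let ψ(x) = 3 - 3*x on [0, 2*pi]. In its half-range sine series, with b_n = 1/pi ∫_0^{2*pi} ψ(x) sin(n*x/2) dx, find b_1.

b_1 = 1/pi ∫_0^{2*pi} (3 - 3*x) sin(x/2) dx.
Integrating by parts (boundary term plus one more integral), an antiderivative of (3 - 3*x) sin(x/2) is 6*x*cos(x/2) - 12*sin(x/2) - 6*cos(x/2); evaluating from 0 to 2*pi: ∫_{0}^{2*pi} (3 - 3*x) sin(x/2) dx = (6 - 12*pi) - (-6) = 12 - 12*pi.
Hence b_1 = (1/pi)·(12 - 12*pi) = -12 + 12/pi.

-12 + 12/pi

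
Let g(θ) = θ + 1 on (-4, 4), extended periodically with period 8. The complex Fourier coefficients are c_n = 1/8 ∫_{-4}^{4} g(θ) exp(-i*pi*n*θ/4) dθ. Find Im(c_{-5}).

Since g is real-valued, Im(c_{-5}) = -1/8 ∫_{-4}^{4} g(θ) sin(-5*pi*θ/4) dθ = b_{5}/2.
Integrating by parts (boundary term plus one more integral), an antiderivative of (θ + 1) sin(-5*pi*θ/4) is 4*θ*cos(5*pi*θ/4)/(5*pi) - 16*sin(5*pi*θ/4)/(25*pi**2) + 4*cos(5*pi*θ/4)/(5*pi); evaluating from -4 to 4: ∫_{-4}^{4} (θ + 1) sin(-5*pi*θ/4) dθ = (-4/pi) - (12/(5*pi)) = -32/(5*pi).
Hence Im(c_{-5}) = (-1/8)·(-32/(5*pi)) = 4/(5*pi).

4/(5*pi)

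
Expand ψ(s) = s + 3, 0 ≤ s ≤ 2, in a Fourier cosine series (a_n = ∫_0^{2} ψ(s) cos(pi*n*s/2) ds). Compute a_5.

-8/(25*pi**2)

a_5 = ∫_0^{2} (s + 3) cos(5*pi*s/2) ds.
Integrating by parts (boundary term plus one more integral), an antiderivative of (s + 3) cos(5*pi*s/2) is 2*s*sin(5*pi*s/2)/(5*pi) + 6*sin(5*pi*s/2)/(5*pi) + 4*cos(5*pi*s/2)/(25*pi**2); evaluating from 0 to 2: ∫_{0}^{2} (s + 3) cos(5*pi*s/2) ds = (-4/(25*pi**2)) - (4/(25*pi**2)) = -8/(25*pi**2).
Hence a_5 = -8/(25*pi**2).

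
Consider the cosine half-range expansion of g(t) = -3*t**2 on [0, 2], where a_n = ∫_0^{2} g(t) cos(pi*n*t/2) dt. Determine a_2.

-12/pi**2

a_2 = ∫_0^{2} (-3*t**2) cos(pi*t) dt.
Integrating by parts twice (tabular method), an antiderivative of (-3*t**2) cos(pi*t) is -3*t**2*sin(pi*t)/pi - 6*t*cos(pi*t)/pi**2 + 6*sin(pi*t)/pi**3; evaluating from 0 to 2: ∫_{0}^{2} (-3*t**2) cos(pi*t) dt = (-12/pi**2) - (0) = -12/pi**2.
Hence a_2 = -12/pi**2.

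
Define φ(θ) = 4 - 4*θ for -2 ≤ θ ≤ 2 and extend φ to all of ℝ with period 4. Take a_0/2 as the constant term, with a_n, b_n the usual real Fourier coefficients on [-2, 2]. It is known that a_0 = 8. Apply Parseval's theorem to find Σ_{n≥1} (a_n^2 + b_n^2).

Parseval: a_0^2/2 + Σ_{n≥1} (a_n^2+b_n^2) = 1/2 ∫_{-2}^{2} φ(θ)^2 dθ = 224/3.
Subtract a_0^2/2 = 32: Σ (a_n^2+b_n^2) = 128/3.

128/3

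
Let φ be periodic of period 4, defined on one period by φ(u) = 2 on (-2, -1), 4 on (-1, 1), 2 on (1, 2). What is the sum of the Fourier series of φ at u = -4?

4

u = -4 differs from u = 0 by -1 full period(s), and the series is 4-periodic.
φ is continuous at u = 0 with value 4, so the series converges to 4 there.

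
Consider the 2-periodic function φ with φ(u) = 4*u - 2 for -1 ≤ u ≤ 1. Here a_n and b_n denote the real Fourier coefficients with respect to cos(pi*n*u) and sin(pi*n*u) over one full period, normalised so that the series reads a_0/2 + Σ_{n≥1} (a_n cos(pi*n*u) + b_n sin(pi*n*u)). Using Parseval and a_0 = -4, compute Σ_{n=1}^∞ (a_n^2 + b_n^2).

Parseval: a_0^2/2 + Σ_{n≥1} (a_n^2+b_n^2) = ∫_{-1}^{1} φ(u)^2 du = 56/3.
Subtract a_0^2/2 = 8: Σ (a_n^2+b_n^2) = 32/3.

32/3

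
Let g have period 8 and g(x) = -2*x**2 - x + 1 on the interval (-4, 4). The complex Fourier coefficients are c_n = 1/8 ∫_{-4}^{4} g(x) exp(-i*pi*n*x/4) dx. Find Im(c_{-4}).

1/pi

Since g is real-valued, Im(c_{-4}) = -1/8 ∫_{-4}^{4} g(x) sin(-pi*x) dx = b_{4}/2.
Integrating by parts twice (tabular method), an antiderivative of (-2*x**2 - x + 1) sin(-pi*x) is -2*x**2*cos(pi*x)/pi + 4*x*sin(pi*x)/pi**2 - x*cos(pi*x)/pi + sin(pi*x)/pi**2 + 4*cos(pi*x)/pi**3 + cos(pi*x)/pi; evaluating from -4 to 4: ∫_{-4}^{4} (-2*x**2 - x + 1) sin(-pi*x) dx = (-35/pi + 4/pi**3) - (-27/pi + 4/pi**3) = -8/pi.
Hence Im(c_{-4}) = (-1/8)·(-8/pi) = 1/pi.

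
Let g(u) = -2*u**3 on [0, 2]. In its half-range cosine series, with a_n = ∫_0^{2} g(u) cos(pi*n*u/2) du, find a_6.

a_6 = ∫_0^{2} (-2*u**3) cos(3*pi*u) du.
Integrating by parts three times (tabular method), an antiderivative of (-2*u**3) cos(3*pi*u) is -2*u**3*sin(3*pi*u)/(3*pi) - 2*u**2*cos(3*pi*u)/(3*pi**2) + 4*u*sin(3*pi*u)/(9*pi**3) + 4*cos(3*pi*u)/(27*pi**4); evaluating from 0 to 2: ∫_{0}^{2} (-2*u**3) cos(3*pi*u) du = (4*(1 - 18*pi**2)/(27*pi**4)) - (4/(27*pi**4)) = -8/(3*pi**2).
Hence a_6 = -8/(3*pi**2).

-8/(3*pi**2)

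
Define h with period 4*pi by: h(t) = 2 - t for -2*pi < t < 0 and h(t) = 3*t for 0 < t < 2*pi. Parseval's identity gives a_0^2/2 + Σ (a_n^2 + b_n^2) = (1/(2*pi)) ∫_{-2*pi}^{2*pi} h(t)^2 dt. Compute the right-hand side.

(1/(2*pi)) ∫_{-2*pi}^{2*pi} h(t)^2 dt = (1/(2*pi)) · (8*pi*(3 + 3*pi + 10*pi**2)/3) = 4 + 4*pi + 40*pi**2/3.

4 + 4*pi + 40*pi**2/3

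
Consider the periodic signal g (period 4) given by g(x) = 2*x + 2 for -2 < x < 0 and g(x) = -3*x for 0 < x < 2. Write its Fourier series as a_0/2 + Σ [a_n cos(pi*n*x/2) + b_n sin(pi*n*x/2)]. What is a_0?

a_0 = 1/2 ∫_{-2}^{2} g(x) dx = 1/2 · (-6) = -3.

-3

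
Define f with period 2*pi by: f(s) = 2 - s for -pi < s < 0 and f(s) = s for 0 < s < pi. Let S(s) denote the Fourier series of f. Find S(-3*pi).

s = -3*pi differs from s = pi by -2 full period(s), and the series is 2*pi-periodic.
At s = pi the one-sided limits are f(pi^-) = pi and f(pi^+) = 2 + pi.
By Dirichlet's theorem the series converges to their average, [(pi) + (2 + pi)]/2 = 1 + pi.

1 + pi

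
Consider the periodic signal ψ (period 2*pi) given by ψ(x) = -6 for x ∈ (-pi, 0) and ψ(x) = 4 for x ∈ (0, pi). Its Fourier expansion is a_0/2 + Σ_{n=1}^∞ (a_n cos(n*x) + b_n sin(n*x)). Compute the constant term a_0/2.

-1

a_0 = 1/pi ∫_{-pi}^{pi} ψ(x) dx = 1/pi · (-2*pi) = -2.
So the constant term a_0/2 = -1.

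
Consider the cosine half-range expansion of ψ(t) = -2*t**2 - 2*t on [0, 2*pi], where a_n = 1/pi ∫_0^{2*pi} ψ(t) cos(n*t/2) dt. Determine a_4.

-2

a_4 = 1/pi ∫_0^{2*pi} (-2*t**2 - 2*t) cos(2*t) dt.
Integrating by parts twice (tabular method), an antiderivative of (-2*t**2 - 2*t) cos(2*t) is -t**2*sin(2*t) - t*sin(2*t) - t*cos(2*t) + sin(2*t)/2 - cos(2*t)/2; evaluating from 0 to 2*pi: ∫_{0}^{2*pi} (-2*t**2 - 2*t) cos(2*t) dt = (-2*pi - 1/2) - (-1/2) = -2*pi.
Hence a_4 = (1/pi)·(-2*pi) = -2.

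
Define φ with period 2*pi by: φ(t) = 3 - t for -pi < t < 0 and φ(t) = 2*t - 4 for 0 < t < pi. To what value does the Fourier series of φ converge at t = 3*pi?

-1/2 + 3*pi/2

t = 3*pi differs from t = pi by 1 full period(s), and the series is 2*pi-periodic.
At t = pi the one-sided limits are φ(pi^-) = -4 + 2*pi and φ(pi^+) = 3 + pi.
By Dirichlet's theorem the series converges to their average, [(-4 + 2*pi) + (3 + pi)]/2 = -1/2 + 3*pi/2.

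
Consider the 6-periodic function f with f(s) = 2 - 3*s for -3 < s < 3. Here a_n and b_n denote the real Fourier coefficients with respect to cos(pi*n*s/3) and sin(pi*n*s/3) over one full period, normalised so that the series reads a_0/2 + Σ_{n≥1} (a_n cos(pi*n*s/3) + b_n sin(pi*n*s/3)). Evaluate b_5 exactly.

-18/(5*pi)

b_5 = 1/3 ∫_{-3}^{3} f(s) sin(5*pi*s/3) ds.
Integrating by parts (boundary term plus one more integral), an antiderivative of (2 - 3*s) sin(5*pi*s/3) is 9*s*cos(5*pi*s/3)/(5*pi) - 27*sin(5*pi*s/3)/(25*pi**2) - 6*cos(5*pi*s/3)/(5*pi); evaluating from -3 to 3: ∫_{-3}^{3} (2 - 3*s) sin(5*pi*s/3) ds = (-21/(5*pi)) - (33/(5*pi)) = -54/(5*pi).
Hence b_5 = (1/3)·(-54/(5*pi)) = -18/(5*pi).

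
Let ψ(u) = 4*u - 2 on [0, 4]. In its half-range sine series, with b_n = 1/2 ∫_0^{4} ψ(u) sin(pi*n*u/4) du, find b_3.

b_3 = 1/2 ∫_0^{4} (4*u - 2) sin(3*pi*u/4) du.
Integrating by parts (boundary term plus one more integral), an antiderivative of (4*u - 2) sin(3*pi*u/4) is -16*u*cos(3*pi*u/4)/(3*pi) + 64*sin(3*pi*u/4)/(9*pi**2) + 8*cos(3*pi*u/4)/(3*pi); evaluating from 0 to 4: ∫_{0}^{4} (4*u - 2) sin(3*pi*u/4) du = (56/(3*pi)) - (8/(3*pi)) = 16/pi.
Hence b_3 = (1/2)·(16/pi) = 8/pi.

8/pi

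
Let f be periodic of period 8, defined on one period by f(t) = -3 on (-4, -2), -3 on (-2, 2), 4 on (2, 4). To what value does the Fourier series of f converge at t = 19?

t = 19 differs from t = 3 by 2 full period(s), and the series is 8-periodic.
f is continuous at t = 3 with value 4, so the series converges to 4 there.

4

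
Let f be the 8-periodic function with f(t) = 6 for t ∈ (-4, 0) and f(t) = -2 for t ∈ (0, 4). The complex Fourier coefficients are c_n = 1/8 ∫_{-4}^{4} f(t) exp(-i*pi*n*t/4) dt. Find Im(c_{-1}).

-8/pi

Since f is real-valued, Im(c_{-1}) = -1/8 ∫_{-4}^{4} f(t) sin(-pi*t/4) dt = b_{1}/2.
Split the integral at the breakpoints.
Directly, an antiderivative of (6) sin(-pi*t/4) is 24*cos(pi*t/4)/pi; evaluating from -4 to 0: ∫_{-4}^{0} (6) sin(-pi*t/4) dt = (24/pi) - (-24/pi) = 48/pi.
Directly, an antiderivative of (-2) sin(-pi*t/4) is -8*cos(pi*t/4)/pi; evaluating from 0 to 4: ∫_{0}^{4} (-2) sin(-pi*t/4) dt = (8/pi) - (-8/pi) = 16/pi.
So ∫_{-4}^{4} f(t) sin(-pi*t/4) dt = 64/pi.
Hence Im(c_{-1}) = (-1/8)·(64/pi) = -8/pi.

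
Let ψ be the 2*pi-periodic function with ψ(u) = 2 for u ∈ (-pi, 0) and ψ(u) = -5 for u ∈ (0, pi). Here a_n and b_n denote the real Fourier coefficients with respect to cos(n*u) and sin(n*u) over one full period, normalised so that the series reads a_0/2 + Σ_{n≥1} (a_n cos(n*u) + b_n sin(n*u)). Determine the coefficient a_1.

a_1 = 1/pi ∫_{-pi}^{pi} ψ(u) cos(u) du.
Split the integral at the breakpoints.
Directly, an antiderivative of (2) cos(u) is 2*sin(u); evaluating from -pi to 0: ∫_{-pi}^{0} (2) cos(u) du = (0) - (0) = 0.
Directly, an antiderivative of (-5) cos(u) is -5*sin(u); evaluating from 0 to pi: ∫_{0}^{pi} (-5) cos(u) du = (0) - (0) = 0.
Summing the pieces and multiplying by (1/pi) gives a_1 = 0.

0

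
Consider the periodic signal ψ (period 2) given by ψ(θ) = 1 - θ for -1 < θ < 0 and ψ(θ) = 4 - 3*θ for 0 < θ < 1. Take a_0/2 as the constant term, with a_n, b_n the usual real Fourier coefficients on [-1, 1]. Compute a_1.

4/pi**2

a_1 = ∫_{-1}^{1} ψ(θ) cos(pi*θ) dθ.
Split the integral at the breakpoints.
Integrating by parts (boundary term plus one more integral), an antiderivative of (1 - θ) cos(pi*θ) is -θ*sin(pi*θ)/pi + sin(pi*θ)/pi - cos(pi*θ)/pi**2; evaluating from -1 to 0: ∫_{-1}^{0} (1 - θ) cos(pi*θ) dθ = (-1/pi**2) - (pi**(-2)) = -2/pi**2.
Integrating by parts (boundary term plus one more integral), an antiderivative of (4 - 3*θ) cos(pi*θ) is -3*θ*sin(pi*θ)/pi + 4*sin(pi*θ)/pi - 3*cos(pi*θ)/pi**2; evaluating from 0 to 1: ∫_{0}^{1} (4 - 3*θ) cos(pi*θ) dθ = (3/pi**2) - (-3/pi**2) = 6/pi**2.
Summing the pieces gives a_1 = 4/pi**2.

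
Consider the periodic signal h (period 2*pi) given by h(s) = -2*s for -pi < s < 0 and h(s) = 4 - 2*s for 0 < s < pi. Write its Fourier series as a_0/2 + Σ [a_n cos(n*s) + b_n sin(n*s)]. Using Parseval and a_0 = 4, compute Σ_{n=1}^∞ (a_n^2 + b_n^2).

Parseval: a_0^2/2 + Σ_{n≥1} (a_n^2+b_n^2) = 1/pi ∫_{-pi}^{pi} h(s)^2 ds = -8*pi + 16 + 8*pi**2/3.
Subtract a_0^2/2 = 8: Σ (a_n^2+b_n^2) = -8*pi + 8 + 8*pi**2/3.

-8*pi + 8 + 8*pi**2/3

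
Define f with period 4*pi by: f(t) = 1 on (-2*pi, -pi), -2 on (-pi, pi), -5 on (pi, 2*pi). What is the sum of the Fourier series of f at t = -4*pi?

-2

t = -4*pi differs from t = 0 by -1 full period(s), and the series is 4*pi-periodic.
f is continuous at t = 0 with value -2, so the series converges to -2 there.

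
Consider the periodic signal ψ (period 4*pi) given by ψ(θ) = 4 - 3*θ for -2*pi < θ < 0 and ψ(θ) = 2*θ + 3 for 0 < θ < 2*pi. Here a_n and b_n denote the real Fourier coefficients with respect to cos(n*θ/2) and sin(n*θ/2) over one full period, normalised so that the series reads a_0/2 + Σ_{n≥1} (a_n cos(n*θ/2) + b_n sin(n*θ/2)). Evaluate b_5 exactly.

b_5 = (1/(2*pi)) ∫_{-2*pi}^{2*pi} ψ(θ) sin(5*θ/2) dθ.
Split the integral at the breakpoints.
Integrating by parts (boundary term plus one more integral), an antiderivative of (4 - 3*θ) sin(5*θ/2) is 6*θ*cos(5*θ/2)/5 - 12*sin(5*θ/2)/25 - 8*cos(5*θ/2)/5; evaluating from -2*pi to 0: ∫_{-2*pi}^{0} (4 - 3*θ) sin(5*θ/2) dθ = (-8/5) - (8/5 + 12*pi/5) = -12*pi/5 - 16/5.
Integrating by parts (boundary term plus one more integral), an antiderivative of (2*θ + 3) sin(5*θ/2) is -4*θ*cos(5*θ/2)/5 + 8*sin(5*θ/2)/25 - 6*cos(5*θ/2)/5; evaluating from 0 to 2*pi: ∫_{0}^{2*pi} (2*θ + 3) sin(5*θ/2) dθ = (6/5 + 8*pi/5) - (-6/5) = 12/5 + 8*pi/5.
Summing the pieces and multiplying by (1/(2*pi)) gives b_5 = 2*(-pi - 1)/(5*pi).

2*(-pi - 1)/(5*pi)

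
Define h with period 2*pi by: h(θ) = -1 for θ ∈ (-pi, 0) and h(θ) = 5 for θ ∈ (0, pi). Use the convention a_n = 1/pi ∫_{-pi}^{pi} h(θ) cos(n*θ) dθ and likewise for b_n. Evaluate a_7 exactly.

a_7 = 1/pi ∫_{-pi}^{pi} h(θ) cos(7*θ) dθ.
Split the integral at the breakpoints.
Directly, an antiderivative of (-1) cos(7*θ) is -sin(7*θ)/7; evaluating from -pi to 0: ∫_{-pi}^{0} (-1) cos(7*θ) dθ = (0) - (0) = 0.
Directly, an antiderivative of (5) cos(7*θ) is 5*sin(7*θ)/7; evaluating from 0 to pi: ∫_{0}^{pi} (5) cos(7*θ) dθ = (0) - (0) = 0.
Summing the pieces and multiplying by (1/pi) gives a_7 = 0.

0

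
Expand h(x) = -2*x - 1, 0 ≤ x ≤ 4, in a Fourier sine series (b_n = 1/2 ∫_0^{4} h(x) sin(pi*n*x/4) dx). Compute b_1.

-20/pi

b_1 = 1/2 ∫_0^{4} (-2*x - 1) sin(pi*x/4) dx.
Integrating by parts (boundary term plus one more integral), an antiderivative of (-2*x - 1) sin(pi*x/4) is 8*x*cos(pi*x/4)/pi - 32*sin(pi*x/4)/pi**2 + 4*cos(pi*x/4)/pi; evaluating from 0 to 4: ∫_{0}^{4} (-2*x - 1) sin(pi*x/4) dx = (-36/pi) - (4/pi) = -40/pi.
Hence b_1 = (1/2)·(-40/pi) = -20/pi.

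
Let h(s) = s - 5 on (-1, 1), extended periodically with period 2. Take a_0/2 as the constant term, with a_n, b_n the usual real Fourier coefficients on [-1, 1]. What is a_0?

a_0 = ∫_{-1}^{1} h(s) ds = -10.

-10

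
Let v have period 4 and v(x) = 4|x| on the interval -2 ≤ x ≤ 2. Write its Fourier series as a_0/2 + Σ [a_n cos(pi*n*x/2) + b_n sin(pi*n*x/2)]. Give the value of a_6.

a_6 = 1/2 ∫_{-2}^{2} v(x) cos(3*pi*x) dx.
v is even and cos(3*pi*x) is even, so the integrand is even and a_6 = ∫_0^{2} v(x) cos(3*pi*x) dx.
Integrating by parts (boundary term plus one more integral), an antiderivative of (4*x) cos(3*pi*x) is 4*x*sin(3*pi*x)/(3*pi) + 4*cos(3*pi*x)/(9*pi**2); evaluating from 0 to 2: ∫_{0}^{2} (4*x) cos(3*pi*x) dx = (4/(9*pi**2)) - (4/(9*pi**2)) = 0.
Hence a_6 = 0.

0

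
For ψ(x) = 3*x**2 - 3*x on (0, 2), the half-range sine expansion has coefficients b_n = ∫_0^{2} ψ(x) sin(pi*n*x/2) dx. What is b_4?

b_4 = ∫_0^{2} (3*x**2 - 3*x) sin(2*pi*x) dx.
Integrating by parts twice (tabular method), an antiderivative of (3*x**2 - 3*x) sin(2*pi*x) is -3*x**2*cos(2*pi*x)/(2*pi) + 3*x*sin(2*pi*x)/(2*pi**2) + 3*x*cos(2*pi*x)/(2*pi) - 3*sin(2*pi*x)/(4*pi**2) + 3*cos(2*pi*x)/(4*pi**3); evaluating from 0 to 2: ∫_{0}^{2} (3*x**2 - 3*x) sin(2*pi*x) dx = (-3/pi + 3/(4*pi**3)) - (3/(4*pi**3)) = -3/pi.
Hence b_4 = -3/pi.

-3/pi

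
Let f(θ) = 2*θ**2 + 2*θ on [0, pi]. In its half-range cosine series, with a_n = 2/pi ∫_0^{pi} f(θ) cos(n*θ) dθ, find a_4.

1/2

a_4 = 2/pi ∫_0^{pi} (2*θ**2 + 2*θ) cos(4*θ) dθ.
Integrating by parts twice (tabular method), an antiderivative of (2*θ**2 + 2*θ) cos(4*θ) is θ**2*sin(4*θ)/2 + θ*sin(4*θ)/2 + θ*cos(4*θ)/4 - sin(4*θ)/16 + cos(4*θ)/8; evaluating from 0 to pi: ∫_{0}^{pi} (2*θ**2 + 2*θ) cos(4*θ) dθ = (1/8 + pi/4) - (1/8) = pi/4.
Hence a_4 = (2/pi)·(pi/4) = 1/2.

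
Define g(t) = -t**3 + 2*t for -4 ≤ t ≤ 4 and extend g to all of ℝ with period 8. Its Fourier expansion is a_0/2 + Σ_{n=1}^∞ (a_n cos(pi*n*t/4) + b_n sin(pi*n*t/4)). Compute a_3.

a_3 = 1/4 ∫_{-4}^{4} g(t) cos(3*pi*t/4) dt.
g is odd and cos(3*pi*t/4) is even, so the integrand is odd over a symmetric interval and the integral vanishes.

0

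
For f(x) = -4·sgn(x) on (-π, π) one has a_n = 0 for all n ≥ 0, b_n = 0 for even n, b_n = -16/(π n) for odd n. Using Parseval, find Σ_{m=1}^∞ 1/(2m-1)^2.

pi**2/8

Parseval: Σ b_n^2 = (1/π) ∫_{-π}^{π} f(x)^2 dx = 32.
Only odd n contribute, with b_n^2 = 256/(π^2 n^2), so Σ_{m≥1} 1/(2m-1)^2 = π^2·(32)/256 = pi**2/8.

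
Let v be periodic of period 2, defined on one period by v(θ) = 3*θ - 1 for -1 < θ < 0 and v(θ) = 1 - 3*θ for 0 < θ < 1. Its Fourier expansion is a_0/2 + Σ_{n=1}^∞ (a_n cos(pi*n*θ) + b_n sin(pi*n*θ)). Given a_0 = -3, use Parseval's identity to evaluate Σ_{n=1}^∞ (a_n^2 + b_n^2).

7/2

Parseval: a_0^2/2 + Σ_{n≥1} (a_n^2+b_n^2) = ∫_{-1}^{1} v(θ)^2 dθ = 8.
Subtract a_0^2/2 = 9/2: Σ (a_n^2+b_n^2) = 7/2.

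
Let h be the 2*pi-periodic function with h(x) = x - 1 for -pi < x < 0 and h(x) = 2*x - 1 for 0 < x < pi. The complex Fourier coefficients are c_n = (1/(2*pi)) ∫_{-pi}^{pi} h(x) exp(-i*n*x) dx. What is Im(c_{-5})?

3/10

Since h is real-valued, Im(c_{-5}) = -(1/(2*pi)) ∫_{-pi}^{pi} h(x) sin(-5*x) dx = b_{5}/2.
Split the integral at the breakpoints.
Integrating by parts (boundary term plus one more integral), an antiderivative of (x - 1) sin(-5*x) is x*cos(5*x)/5 - sin(5*x)/25 - cos(5*x)/5; evaluating from -pi to 0: ∫_{-pi}^{0} (x - 1) sin(-5*x) dx = (-1/5) - (1/5 + pi/5) = -pi/5 - 2/5.
Integrating by parts (boundary term plus one more integral), an antiderivative of (2*x - 1) sin(-5*x) is 2*x*cos(5*x)/5 - 2*sin(5*x)/25 - cos(5*x)/5; evaluating from 0 to pi: ∫_{0}^{pi} (2*x - 1) sin(-5*x) dx = (1/5 - 2*pi/5) - (-1/5) = 2/5 - 2*pi/5.
So ∫_{-pi}^{pi} h(x) sin(-5*x) dx = -3*pi/5.
Hence Im(c_{-5}) = (-1/(2*pi))·(-3*pi/5) = 3/10.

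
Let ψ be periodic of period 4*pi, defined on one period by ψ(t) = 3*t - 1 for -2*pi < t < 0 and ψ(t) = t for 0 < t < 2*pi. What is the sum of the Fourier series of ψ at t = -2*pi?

-2*pi - 1/2

At t = -2*pi the one-sided limits are ψ(-2*pi^-) = 2*pi and ψ(-2*pi^+) = -6*pi - 1.
By Dirichlet's theorem the series converges to their average, [(2*pi) + (-6*pi - 1)]/2 = -2*pi - 1/2.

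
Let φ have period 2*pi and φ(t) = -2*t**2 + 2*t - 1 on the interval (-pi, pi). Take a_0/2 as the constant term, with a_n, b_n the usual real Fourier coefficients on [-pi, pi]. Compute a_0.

-4*pi**2/3 - 2

a_0 = 1/pi ∫_{-pi}^{pi} φ(t) dt = 1/pi · (-4*pi**3/3 - 2*pi) = -4*pi**2/3 - 2.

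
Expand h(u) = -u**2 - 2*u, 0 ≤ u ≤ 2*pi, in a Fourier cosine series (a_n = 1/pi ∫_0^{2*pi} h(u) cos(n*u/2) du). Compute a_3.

a_3 = 1/pi ∫_0^{2*pi} (-u**2 - 2*u) cos(3*u/2) du.
Integrating by parts twice (tabular method), an antiderivative of (-u**2 - 2*u) cos(3*u/2) is -2*u**2*sin(3*u/2)/3 - 4*u*sin(3*u/2)/3 - 8*u*cos(3*u/2)/9 + 16*sin(3*u/2)/27 - 8*cos(3*u/2)/9; evaluating from 0 to 2*pi: ∫_{0}^{2*pi} (-u**2 - 2*u) cos(3*u/2) du = (8/9 + 16*pi/9) - (-8/9) = 16/9 + 16*pi/9.
Hence a_3 = (1/pi)·(16/9 + 16*pi/9) = 16*(1 + pi)/(9*pi).

16*(1 + pi)/(9*pi)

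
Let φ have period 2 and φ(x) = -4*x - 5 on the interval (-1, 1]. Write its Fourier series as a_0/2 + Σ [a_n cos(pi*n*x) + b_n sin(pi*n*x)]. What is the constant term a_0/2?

a_0 = ∫_{-1}^{1} φ(x) dx = -10.
So the constant term a_0/2 = -5.

-5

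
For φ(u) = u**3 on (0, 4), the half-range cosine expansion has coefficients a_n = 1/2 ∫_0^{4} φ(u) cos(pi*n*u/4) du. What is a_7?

a_7 = 1/2 ∫_0^{4} (u**3) cos(7*pi*u/4) du.
Integrating by parts three times (tabular method), an antiderivative of (u**3) cos(7*pi*u/4) is 4*u**3*sin(7*pi*u/4)/(7*pi) + 48*u**2*cos(7*pi*u/4)/(49*pi**2) - 384*u*sin(7*pi*u/4)/(343*pi**3) - 1536*cos(7*pi*u/4)/(2401*pi**4); evaluating from 0 to 4: ∫_{0}^{4} (u**3) cos(7*pi*u/4) du = (768*(2 - 49*pi**2)/(2401*pi**4)) - (-1536/(2401*pi**4)) = 768*(4 - 49*pi**2)/(2401*pi**4).
Hence a_7 = (1/2)·(768*(4 - 49*pi**2)/(2401*pi**4)) = 384*(4 - 49*pi**2)/(2401*pi**4).

384*(4 - 49*pi**2)/(2401*pi**4)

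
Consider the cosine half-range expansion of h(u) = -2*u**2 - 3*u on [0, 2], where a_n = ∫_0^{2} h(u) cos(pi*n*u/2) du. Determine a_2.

-8/pi**2

a_2 = ∫_0^{2} (-2*u**2 - 3*u) cos(pi*u) du.
Integrating by parts twice (tabular method), an antiderivative of (-2*u**2 - 3*u) cos(pi*u) is -2*u**2*sin(pi*u)/pi - 3*u*sin(pi*u)/pi - 4*u*cos(pi*u)/pi**2 + 4*sin(pi*u)/pi**3 - 3*cos(pi*u)/pi**2; evaluating from 0 to 2: ∫_{0}^{2} (-2*u**2 - 3*u) cos(pi*u) du = (-11/pi**2) - (-3/pi**2) = -8/pi**2.
Hence a_2 = -8/pi**2.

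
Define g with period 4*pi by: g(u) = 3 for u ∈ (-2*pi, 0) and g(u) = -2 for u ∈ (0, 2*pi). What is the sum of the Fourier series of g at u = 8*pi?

1/2

u = 8*pi differs from u = 0 by 2 full period(s), and the series is 4*pi-periodic.
At u = 0 the one-sided limits are g(0^-) = 3 and g(0^+) = -2.
By Dirichlet's theorem the series converges to their average, [(3) + (-2)]/2 = 1/2.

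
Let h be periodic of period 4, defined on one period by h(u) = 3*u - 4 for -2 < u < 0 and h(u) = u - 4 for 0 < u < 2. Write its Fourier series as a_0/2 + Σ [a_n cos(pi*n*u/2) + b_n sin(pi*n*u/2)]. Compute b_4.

-2/pi

b_4 = 1/2 ∫_{-2}^{2} h(u) sin(2*pi*u) du.
Split the integral at the breakpoints.
Integrating by parts (boundary term plus one more integral), an antiderivative of (3*u - 4) sin(2*pi*u) is -3*u*cos(2*pi*u)/(2*pi) + 3*sin(2*pi*u)/(4*pi**2) + 2*cos(2*pi*u)/pi; evaluating from -2 to 0: ∫_{-2}^{0} (3*u - 4) sin(2*pi*u) du = (2/pi) - (5/pi) = -3/pi.
Integrating by parts (boundary term plus one more integral), an antiderivative of (u - 4) sin(2*pi*u) is -u*cos(2*pi*u)/(2*pi) + sin(2*pi*u)/(4*pi**2) + 2*cos(2*pi*u)/pi; evaluating from 0 to 2: ∫_{0}^{2} (u - 4) sin(2*pi*u) du = (1/pi) - (2/pi) = -1/pi.
Summing the pieces and multiplying by (1/2) gives b_4 = -2/pi.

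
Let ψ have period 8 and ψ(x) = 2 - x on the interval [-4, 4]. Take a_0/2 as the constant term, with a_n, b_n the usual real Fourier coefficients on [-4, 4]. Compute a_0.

4

a_0 = 1/4 ∫_{-4}^{4} ψ(x) dx = 1/4 · (16) = 4.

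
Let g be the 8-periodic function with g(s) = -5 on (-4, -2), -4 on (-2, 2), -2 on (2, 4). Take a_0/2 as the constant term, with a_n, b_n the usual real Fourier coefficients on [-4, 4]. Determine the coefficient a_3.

1/(3*pi)

a_3 = 1/4 ∫_{-4}^{4} g(s) cos(3*pi*s/4) ds.
Split the integral at the breakpoints.
Directly, an antiderivative of (-5) cos(3*pi*s/4) is -20*sin(3*pi*s/4)/(3*pi); evaluating from -4 to -2: ∫_{-4}^{-2} (-5) cos(3*pi*s/4) ds = (-20/(3*pi)) - (0) = -20/(3*pi).
Directly, an antiderivative of (-4) cos(3*pi*s/4) is -16*sin(3*pi*s/4)/(3*pi); evaluating from -2 to 2: ∫_{-2}^{2} (-4) cos(3*pi*s/4) ds = (16/(3*pi)) - (-16/(3*pi)) = 32/(3*pi).
Directly, an antiderivative of (-2) cos(3*pi*s/4) is -8*sin(3*pi*s/4)/(3*pi); evaluating from 2 to 4: ∫_{2}^{4} (-2) cos(3*pi*s/4) ds = (0) - (8/(3*pi)) = -8/(3*pi).
Summing the pieces and multiplying by (1/4) gives a_3 = 1/(3*pi).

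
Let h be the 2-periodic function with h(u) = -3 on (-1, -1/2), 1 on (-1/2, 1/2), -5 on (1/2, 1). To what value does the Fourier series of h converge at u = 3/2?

u = 3/2 differs from u = -1/2 by 1 full period(s), and the series is 2-periodic.
At u = -1/2 the one-sided limits are h(-1/2^-) = -3 and h(-1/2^+) = 1.
By Dirichlet's theorem the series converges to their average, [(-3) + (1)]/2 = -1.

-1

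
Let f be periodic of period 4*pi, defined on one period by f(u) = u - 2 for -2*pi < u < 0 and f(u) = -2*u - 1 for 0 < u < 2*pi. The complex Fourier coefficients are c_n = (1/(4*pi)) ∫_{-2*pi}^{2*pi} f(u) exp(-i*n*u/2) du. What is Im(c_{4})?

Since f is real-valued, Im(c_{4}) = -(1/(4*pi)) ∫_{-2*pi}^{2*pi} f(u) sin(2*u) du = -b_{4}/2.
Split the integral at the breakpoints.
Integrating by parts (boundary term plus one more integral), an antiderivative of (u - 2) sin(2*u) is -u*cos(2*u)/2 + sin(2*u)/4 + cos(2*u); evaluating from -2*pi to 0: ∫_{-2*pi}^{0} (u - 2) sin(2*u) du = (1) - (1 + pi) = -pi.
Integrating by parts (boundary term plus one more integral), an antiderivative of (-2*u - 1) sin(2*u) is u*cos(2*u) - sin(2*u)/2 + cos(2*u)/2; evaluating from 0 to 2*pi: ∫_{0}^{2*pi} (-2*u - 1) sin(2*u) du = (1/2 + 2*pi) - (1/2) = 2*pi.
So ∫_{-2*pi}^{2*pi} f(u) sin(2*u) du = pi.
Hence Im(c_{4}) = (-1/(4*pi))·(pi) = -1/4.

-1/4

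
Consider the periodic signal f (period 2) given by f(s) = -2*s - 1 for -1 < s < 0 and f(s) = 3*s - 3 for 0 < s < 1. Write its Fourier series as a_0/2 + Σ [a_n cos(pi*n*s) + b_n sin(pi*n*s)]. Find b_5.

b_5 = ∫_{-1}^{1} f(s) sin(5*pi*s) ds.
Split the integral at the breakpoints.
Integrating by parts (boundary term plus one more integral), an antiderivative of (-2*s - 1) sin(5*pi*s) is 2*s*cos(5*pi*s)/(5*pi) - 2*sin(5*pi*s)/(25*pi**2) + cos(5*pi*s)/(5*pi); evaluating from -1 to 0: ∫_{-1}^{0} (-2*s - 1) sin(5*pi*s) ds = (1/(5*pi)) - (1/(5*pi)) = 0.
Integrating by parts (boundary term plus one more integral), an antiderivative of (3*s - 3) sin(5*pi*s) is -3*s*cos(5*pi*s)/(5*pi) + 3*sin(5*pi*s)/(25*pi**2) + 3*cos(5*pi*s)/(5*pi); evaluating from 0 to 1: ∫_{0}^{1} (3*s - 3) sin(5*pi*s) ds = (0) - (3/(5*pi)) = -3/(5*pi).
Summing the pieces gives b_5 = -3/(5*pi).

-3/(5*pi)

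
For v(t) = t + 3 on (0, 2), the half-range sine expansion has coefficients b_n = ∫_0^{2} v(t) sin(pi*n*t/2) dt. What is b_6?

b_6 = ∫_0^{2} (t + 3) sin(3*pi*t) dt.
Integrating by parts (boundary term plus one more integral), an antiderivative of (t + 3) sin(3*pi*t) is -t*cos(3*pi*t)/(3*pi) + sin(3*pi*t)/(9*pi**2) - cos(3*pi*t)/pi; evaluating from 0 to 2: ∫_{0}^{2} (t + 3) sin(3*pi*t) dt = (-5/(3*pi)) - (-1/pi) = -2/(3*pi).
Hence b_6 = -2/(3*pi).

-2/(3*pi)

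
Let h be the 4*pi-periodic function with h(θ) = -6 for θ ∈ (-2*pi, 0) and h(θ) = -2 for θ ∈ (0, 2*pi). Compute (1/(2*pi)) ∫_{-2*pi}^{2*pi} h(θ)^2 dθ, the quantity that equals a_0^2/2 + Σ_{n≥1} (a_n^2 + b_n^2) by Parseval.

40

(1/(2*pi)) ∫_{-2*pi}^{2*pi} h(θ)^2 dθ = (1/(2*pi)) · (80*pi) = 40.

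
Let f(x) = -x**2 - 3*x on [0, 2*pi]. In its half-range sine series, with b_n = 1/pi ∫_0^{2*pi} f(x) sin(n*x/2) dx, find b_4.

3 + 2*pi

b_4 = 1/pi ∫_0^{2*pi} (-x**2 - 3*x) sin(2*x) dx.
Integrating by parts twice (tabular method), an antiderivative of (-x**2 - 3*x) sin(2*x) is x**2*cos(2*x)/2 - x*sin(2*x)/2 + 3*x*cos(2*x)/2 - 3*sin(2*x)/4 - cos(2*x)/4; evaluating from 0 to 2*pi: ∫_{0}^{2*pi} (-x**2 - 3*x) sin(2*x) dx = (-1/4 + 3*pi + 2*pi**2) - (-1/4) = pi*(3 + 2*pi).
Hence b_4 = (1/pi)·(pi*(3 + 2*pi)) = 3 + 2*pi.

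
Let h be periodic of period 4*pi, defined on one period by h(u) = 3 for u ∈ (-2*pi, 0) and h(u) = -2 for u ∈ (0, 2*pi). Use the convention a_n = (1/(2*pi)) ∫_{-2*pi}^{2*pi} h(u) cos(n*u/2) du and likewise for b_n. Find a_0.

a_0 = (1/(2*pi)) ∫_{-2*pi}^{2*pi} h(u) du = (1/(2*pi)) · (2*pi) = 1.

1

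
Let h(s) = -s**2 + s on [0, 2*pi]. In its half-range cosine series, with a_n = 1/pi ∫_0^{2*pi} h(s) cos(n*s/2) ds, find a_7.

a_7 = 1/pi ∫_0^{2*pi} (-s**2 + s) cos(7*s/2) ds.
Integrating by parts twice (tabular method), an antiderivative of (-s**2 + s) cos(7*s/2) is -2*s**2*sin(7*s/2)/7 + 2*s*sin(7*s/2)/7 - 8*s*cos(7*s/2)/49 + 16*sin(7*s/2)/343 + 4*cos(7*s/2)/49; evaluating from 0 to 2*pi: ∫_{0}^{2*pi} (-s**2 + s) cos(7*s/2) ds = (-4/49 + 16*pi/49) - (4/49) = -8/49 + 16*pi/49.
Hence a_7 = (1/pi)·(-8/49 + 16*pi/49) = 8*(-1 + 2*pi)/(49*pi).

8*(-1 + 2*pi)/(49*pi)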